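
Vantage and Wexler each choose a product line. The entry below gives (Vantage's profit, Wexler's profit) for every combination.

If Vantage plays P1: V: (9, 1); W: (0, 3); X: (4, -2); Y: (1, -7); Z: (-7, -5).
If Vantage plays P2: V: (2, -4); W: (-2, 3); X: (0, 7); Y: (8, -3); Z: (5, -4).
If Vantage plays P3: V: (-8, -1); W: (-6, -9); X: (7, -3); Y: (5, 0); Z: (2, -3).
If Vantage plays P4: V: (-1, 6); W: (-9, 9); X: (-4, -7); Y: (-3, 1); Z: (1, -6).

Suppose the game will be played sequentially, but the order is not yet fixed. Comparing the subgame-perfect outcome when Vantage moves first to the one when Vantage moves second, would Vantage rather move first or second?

If Vantage leads: Wexler's best replies are P1→W, P2→X, P3→Y, P4→W; Vantage's induced payoffs 0, 0, 5, -9; outcome (P3, Y), payoffs (5, 0).
If Wexler leads: Vantage's best replies are V→P1, W→P1, X→P3, Y→P2, Z→P2; Wexler's induced payoffs 1, 3, -3, -3, -4; outcome (P1, W), payoffs (0, 3).
Vantage gets 5 moving first and 0 moving second, so Vantage prefers to move first.

first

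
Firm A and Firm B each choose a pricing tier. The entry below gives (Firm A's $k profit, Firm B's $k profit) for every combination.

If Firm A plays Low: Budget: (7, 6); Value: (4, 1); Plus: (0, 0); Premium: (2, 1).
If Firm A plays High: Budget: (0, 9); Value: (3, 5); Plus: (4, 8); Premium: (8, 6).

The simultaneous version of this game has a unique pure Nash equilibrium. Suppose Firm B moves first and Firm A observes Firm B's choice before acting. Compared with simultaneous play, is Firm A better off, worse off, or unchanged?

Firm A best-responds to each possible Firm B move:
- Budget: Firm A compares 7, 0 and picks Low; Firm B would get 6.
- Value: Firm A compares 4, 3 and picks Low; Firm B would get 1.
- Plus: Firm A compares 0, 4 and picks High; Firm B would get 8.
- Premium: Firm A compares 2, 8 and picks High; Firm B would get 6.
Maximizing over 6, 1, 8, 6, Firm B chooses Plus. Subgame-perfect outcome: (High, Plus) with payoffs (4, 8).
Under simultaneous play:
Firm A's best replies: Budget→Low; Value→Low; Plus→High; Premium→High.
Firm B's best replies: Low→Budget; High→Budget.
Only (Low, Budget) has each player best-responding; Nash payoffs (7, 6).
Firm A earns 4 sequentially versus 7 at the Nash outcome: worse off.

worse off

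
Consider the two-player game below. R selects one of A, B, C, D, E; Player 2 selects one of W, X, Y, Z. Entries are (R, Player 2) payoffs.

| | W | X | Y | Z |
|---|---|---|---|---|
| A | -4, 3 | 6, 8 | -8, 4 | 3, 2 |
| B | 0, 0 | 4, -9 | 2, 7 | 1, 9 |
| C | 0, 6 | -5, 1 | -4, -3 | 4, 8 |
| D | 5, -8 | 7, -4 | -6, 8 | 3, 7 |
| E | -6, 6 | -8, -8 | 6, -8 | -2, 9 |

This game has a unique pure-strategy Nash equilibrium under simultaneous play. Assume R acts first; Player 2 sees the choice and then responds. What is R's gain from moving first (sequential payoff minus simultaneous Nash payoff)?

Backward induction with R moving first.
- A: BR = X, leader payoff 6.
- B: BR = Z, leader payoff 1.
- C: BR = Z, leader payoff 4.
- D: BR = Y, leader payoff -6.
- E: BR = Z, leader payoff -2.
R's induced payoffs are 6, 1, 4, -6, -2, so R commits to A. Subgame-perfect outcome: (A, X) with payoffs (6, 8).
Now find the simultaneous Nash equilibrium.
R's best replies: W→D; X→D; Y→E; Z→C.
Player 2's best replies: A→X; B→Z; C→Z; D→Y; E→Z.
The unique mutual best reply is (C, Z), giving (4, 8).
R's commitment gain: 6 − 4 = 2.

2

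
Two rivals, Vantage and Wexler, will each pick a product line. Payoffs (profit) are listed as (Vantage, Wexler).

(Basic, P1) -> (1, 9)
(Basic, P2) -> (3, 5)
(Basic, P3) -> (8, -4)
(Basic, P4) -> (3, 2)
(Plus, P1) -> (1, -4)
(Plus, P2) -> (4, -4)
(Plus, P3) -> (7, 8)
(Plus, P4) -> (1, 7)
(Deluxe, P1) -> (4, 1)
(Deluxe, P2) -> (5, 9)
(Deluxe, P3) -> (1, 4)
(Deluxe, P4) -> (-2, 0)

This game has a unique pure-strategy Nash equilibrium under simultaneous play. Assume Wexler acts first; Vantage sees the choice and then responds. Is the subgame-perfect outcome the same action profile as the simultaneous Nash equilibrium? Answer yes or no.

Work backward from Vantage's decision.
- P1: Vantage compares 1, 1, 4 and picks Deluxe; Wexler would get 1.
- P2: Vantage compares 3, 4, 5 and picks Deluxe; Wexler would get 9.
- P3: Vantage compares 8, 7, 1 and picks Basic; Wexler would get -4.
- P4: Vantage compares 3, 1, -2 and picks Basic; Wexler would get 2.
Maximizing over 1, 9, -4, 2, Wexler chooses P2. Subgame-perfect outcome: (Deluxe, P2) with payoffs (5, 9).
For the simultaneous game, intersect best replies.
Vantage's best replies: P1→Deluxe; P2→Deluxe; P3→Basic; P4→Basic.
Wexler's best replies: Basic→P1; Plus→P3; Deluxe→P2.
The unique mutual best reply is (Deluxe, P2), giving (5, 9).
Sequential outcome (Deluxe, P2) coincides with the Nash profile (Deluxe, P2).

yes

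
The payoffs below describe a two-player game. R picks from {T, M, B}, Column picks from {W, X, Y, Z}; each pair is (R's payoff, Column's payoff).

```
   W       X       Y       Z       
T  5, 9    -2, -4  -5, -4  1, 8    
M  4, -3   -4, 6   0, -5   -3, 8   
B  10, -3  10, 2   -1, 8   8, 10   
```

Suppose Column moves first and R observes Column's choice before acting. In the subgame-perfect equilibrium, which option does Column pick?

Z

R best-responds to each possible Column move:
- W → R plays B (best of 5, 4, 10); Column gets -3.
- X → R plays B (best of -2, -4, 10); Column gets 2.
- Y → R plays M (best of -5, 0, -1); Column gets -5.
- Z → R plays B (best of 1, -3, 8); Column gets 10.
Among -3, 2, -5, 10, the best is 10 at Z. Subgame-perfect outcome: (B, Z) with payoffs (8, 10).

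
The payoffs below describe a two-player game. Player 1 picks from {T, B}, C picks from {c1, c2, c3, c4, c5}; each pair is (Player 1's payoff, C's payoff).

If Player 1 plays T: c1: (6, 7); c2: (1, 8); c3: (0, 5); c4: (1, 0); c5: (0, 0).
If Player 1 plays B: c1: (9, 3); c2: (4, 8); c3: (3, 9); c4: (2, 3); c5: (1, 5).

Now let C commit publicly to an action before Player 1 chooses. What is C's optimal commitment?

Backward induction with C moving first.
- c1: BR = B, leader payoff 3.
- c2: BR = B, leader payoff 8.
- c3: BR = B, leader payoff 9.
- c4: BR = B, leader payoff 3.
- c5: BR = B, leader payoff 5.
C's induced payoffs are 3, 8, 9, 3, 5, so C commits to c3. Subgame-perfect outcome: (B, c3) with payoffs (3, 9).

c3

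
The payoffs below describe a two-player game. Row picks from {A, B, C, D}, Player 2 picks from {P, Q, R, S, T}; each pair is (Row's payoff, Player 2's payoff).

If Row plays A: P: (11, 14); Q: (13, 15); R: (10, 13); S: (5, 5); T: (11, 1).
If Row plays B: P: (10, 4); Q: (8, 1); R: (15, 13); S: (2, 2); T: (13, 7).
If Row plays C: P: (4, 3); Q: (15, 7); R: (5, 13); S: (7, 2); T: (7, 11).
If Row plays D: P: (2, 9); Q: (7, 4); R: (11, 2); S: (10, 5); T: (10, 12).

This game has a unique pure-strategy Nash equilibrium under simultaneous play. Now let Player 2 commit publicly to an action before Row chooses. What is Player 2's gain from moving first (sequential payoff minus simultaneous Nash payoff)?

1

Work backward from Row's decision.
- P: Row compares 11, 10, 4, 2 and picks A; Player 2 would get 14.
- Q: Row compares 13, 8, 15, 7 and picks C; Player 2 would get 7.
- R: Row compares 10, 15, 5, 11 and picks B; Player 2 would get 13.
- S: Row compares 5, 2, 7, 10 and picks D; Player 2 would get 5.
- T: Row compares 11, 13, 7, 10 and picks B; Player 2 would get 7.
Among 14, 7, 13, 5, 7, the best is 14 at P. Subgame-perfect outcome: (A, P) with payoffs (11, 14).
Now find the simultaneous Nash equilibrium.
Row's best replies: P→A; Q→C; R→B; S→D; T→B.
Player 2's best replies: A→Q; B→R; C→R; D→T.
The unique mutual best reply is (B, R), giving (15, 13).
Player 2's commitment gain: 14 − 13 = 1.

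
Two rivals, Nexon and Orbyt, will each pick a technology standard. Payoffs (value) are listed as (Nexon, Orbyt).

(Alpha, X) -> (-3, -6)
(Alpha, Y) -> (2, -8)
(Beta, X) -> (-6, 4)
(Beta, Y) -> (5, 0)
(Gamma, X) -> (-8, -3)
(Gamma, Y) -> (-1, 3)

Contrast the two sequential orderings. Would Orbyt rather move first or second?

If Nexon leads: Orbyt's best replies are Alpha→X, Beta→X, Gamma→Y; Nexon's induced payoffs -3, -6, -1; outcome (Gamma, Y), payoffs (-1, 3).
If Orbyt leads: Nexon's best replies are X→Alpha, Y→Beta; Orbyt's induced payoffs -6, 0; outcome (Beta, Y), payoffs (5, 0).
Orbyt gets 0 moving first and 3 moving second, so Orbyt prefers to move second.

second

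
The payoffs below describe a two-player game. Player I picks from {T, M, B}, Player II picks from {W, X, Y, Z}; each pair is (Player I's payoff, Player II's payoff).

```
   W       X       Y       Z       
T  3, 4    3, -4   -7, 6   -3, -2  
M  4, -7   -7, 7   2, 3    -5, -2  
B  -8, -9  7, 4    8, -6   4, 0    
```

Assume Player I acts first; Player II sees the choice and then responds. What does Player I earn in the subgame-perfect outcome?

7

Solve by backward induction (Player I leads).
- T: BR = Y, leader payoff -7.
- M: BR = X, leader payoff -7.
- B: BR = X, leader payoff 7.
Player I's induced payoffs are -7, -7, 7, so Player I commits to B. Subgame-perfect outcome: (B, X) with payoffs (7, 4).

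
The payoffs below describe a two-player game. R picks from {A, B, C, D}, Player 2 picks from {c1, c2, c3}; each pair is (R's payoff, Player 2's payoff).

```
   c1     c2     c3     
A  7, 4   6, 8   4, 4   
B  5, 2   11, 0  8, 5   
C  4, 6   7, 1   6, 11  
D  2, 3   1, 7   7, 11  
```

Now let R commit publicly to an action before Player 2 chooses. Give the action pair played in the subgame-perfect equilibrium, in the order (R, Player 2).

(B, c3)

Backward induction with R moving first.
- A: BR = c2, leader payoff 6.
- B: BR = c3, leader payoff 8.
- C: BR = c3, leader payoff 6.
- D: BR = c3, leader payoff 7.
R's induced payoffs are 6, 8, 6, 7, so R commits to B. Subgame-perfect outcome: (B, c3) with payoffs (8, 5).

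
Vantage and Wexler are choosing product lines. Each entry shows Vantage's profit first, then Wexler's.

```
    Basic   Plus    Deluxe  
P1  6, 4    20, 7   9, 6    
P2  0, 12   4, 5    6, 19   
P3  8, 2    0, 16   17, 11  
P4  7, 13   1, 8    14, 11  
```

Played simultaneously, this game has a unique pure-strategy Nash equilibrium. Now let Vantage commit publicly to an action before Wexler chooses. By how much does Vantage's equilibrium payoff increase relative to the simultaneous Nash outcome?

Solve by backward induction (Vantage leads).
- P1 → Wexler plays Plus (best of 4, 7, 6); Vantage gets 20.
- P2 → Wexler plays Deluxe (best of 12, 5, 19); Vantage gets 6.
- P3 → Wexler plays Plus (best of 2, 16, 11); Vantage gets 0.
- P4 → Wexler plays Basic (best of 13, 8, 11); Vantage gets 7.
Maximizing over 20, 6, 0, 7, Vantage chooses P1. Subgame-perfect outcome: (P1, Plus) with payoffs (20, 7).
Now find the simultaneous Nash equilibrium.
Vantage's best replies: Basic→P3; Plus→P1; Deluxe→P3.
Wexler's best replies: P1→Plus; P2→Deluxe; P3→Plus; P4→Basic.
The unique mutual best reply is (P1, Plus), giving (20, 7).
Vantage's commitment gain: 20 − 20 = 0.

0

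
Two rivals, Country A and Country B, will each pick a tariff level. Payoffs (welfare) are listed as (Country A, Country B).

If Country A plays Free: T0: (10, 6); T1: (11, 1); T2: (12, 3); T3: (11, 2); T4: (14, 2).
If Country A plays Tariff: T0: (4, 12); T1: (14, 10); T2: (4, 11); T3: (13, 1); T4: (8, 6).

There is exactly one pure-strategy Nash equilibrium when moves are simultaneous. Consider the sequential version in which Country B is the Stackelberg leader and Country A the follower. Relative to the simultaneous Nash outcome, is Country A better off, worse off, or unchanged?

Solve by backward induction (Country B leads).
- T0: BR = Free, leader payoff 6.
- T1: BR = Tariff, leader payoff 10.
- T2: BR = Free, leader payoff 3.
- T3: BR = Tariff, leader payoff 1.
- T4: BR = Free, leader payoff 2.
Country B's induced payoffs are 6, 10, 3, 1, 2, so Country B commits to T1. Subgame-perfect outcome: (Tariff, T1) with payoffs (14, 10).
For the simultaneous game, intersect best replies.
Country A's best replies: T0→Free; T1→Tariff; T2→Free; T3→Tariff; T4→Free.
Country B's best replies: Free→T0; Tariff→T0.
The unique mutual best reply is (Free, T0), giving (10, 6).
Country A earns 14 sequentially versus 10 at the Nash outcome: better off.

better off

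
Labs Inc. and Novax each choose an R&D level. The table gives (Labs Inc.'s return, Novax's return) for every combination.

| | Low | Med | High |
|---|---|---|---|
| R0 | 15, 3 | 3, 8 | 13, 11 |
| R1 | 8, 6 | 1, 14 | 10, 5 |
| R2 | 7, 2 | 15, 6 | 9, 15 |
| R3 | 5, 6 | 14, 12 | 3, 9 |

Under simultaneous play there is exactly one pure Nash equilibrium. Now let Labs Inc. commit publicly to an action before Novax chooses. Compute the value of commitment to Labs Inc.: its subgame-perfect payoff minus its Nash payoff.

Solve by backward induction (Labs Inc. leads).
- R0: BR = High, leader payoff 13.
- R1: BR = Med, leader payoff 1.
- R2: BR = High, leader payoff 9.
- R3: BR = Med, leader payoff 14.
Labs Inc.'s induced payoffs are 13, 1, 9, 14, so Labs Inc. commits to R3. Subgame-perfect outcome: (R3, Med) with payoffs (14, 12).
Now find the simultaneous Nash equilibrium.
Labs Inc.'s best replies: Low→R0; Med→R2; High→R0.
Novax's best replies: R0→High; R1→Med; R2→High; R3→Med.
Only (R0, High) has each player best-responding; Nash payoffs (13, 11).
Labs Inc.'s commitment gain: 14 − 13 = 1.

1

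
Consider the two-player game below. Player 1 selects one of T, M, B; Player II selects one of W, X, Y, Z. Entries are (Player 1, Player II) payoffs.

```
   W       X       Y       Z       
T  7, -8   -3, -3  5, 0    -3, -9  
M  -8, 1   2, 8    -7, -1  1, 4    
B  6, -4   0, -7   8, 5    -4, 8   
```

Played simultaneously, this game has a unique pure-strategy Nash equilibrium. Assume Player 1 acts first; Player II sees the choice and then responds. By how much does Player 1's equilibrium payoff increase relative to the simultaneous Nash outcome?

3

Work backward from Player II's decision.
- T: BR = Y, leader payoff 5.
- M: BR = X, leader payoff 2.
- B: BR = Z, leader payoff -4.
Among 5, 2, -4, the best is 5 at T. Subgame-perfect outcome: (T, Y) with payoffs (5, 0).
For the simultaneous game, intersect best replies.
Player 1's best replies: W→T; X→M; Y→B; Z→M.
Player II's best replies: T→Y; M→X; B→Z.
The unique mutual best reply is (M, X), giving (2, 8).
Player 1's commitment gain: 5 − 2 = 3.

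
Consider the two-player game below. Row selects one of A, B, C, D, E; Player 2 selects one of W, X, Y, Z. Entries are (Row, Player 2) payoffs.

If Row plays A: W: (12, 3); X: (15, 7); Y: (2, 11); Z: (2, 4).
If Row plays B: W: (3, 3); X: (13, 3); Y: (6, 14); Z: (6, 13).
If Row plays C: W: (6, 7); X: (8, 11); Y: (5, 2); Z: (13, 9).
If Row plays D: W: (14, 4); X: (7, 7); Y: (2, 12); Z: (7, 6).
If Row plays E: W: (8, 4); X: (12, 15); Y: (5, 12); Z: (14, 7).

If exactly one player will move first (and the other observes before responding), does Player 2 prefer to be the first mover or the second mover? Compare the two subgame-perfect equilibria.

If Row leads: Player 2's best replies are A→Y, B→Y, C→X, D→Y, E→X; Row's induced payoffs 2, 6, 8, 2, 12; outcome (E, X), payoffs (12, 15).
If Player 2 leads: Row's best replies are W→D, X→A, Y→B, Z→E; Player 2's induced payoffs 4, 7, 14, 7; outcome (B, Y), payoffs (6, 14).
Player 2 gets 14 moving first and 15 moving second, so Player 2 prefers to move second.

second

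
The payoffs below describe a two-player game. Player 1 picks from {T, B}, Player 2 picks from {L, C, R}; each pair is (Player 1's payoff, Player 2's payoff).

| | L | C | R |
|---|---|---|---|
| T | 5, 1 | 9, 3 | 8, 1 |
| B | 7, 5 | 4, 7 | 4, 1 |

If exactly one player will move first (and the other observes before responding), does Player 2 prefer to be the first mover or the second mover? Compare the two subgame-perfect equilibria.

If Player 1 leads: Player 2's best replies are T→C, B→C; Player 1's induced payoffs 9, 4; outcome (T, C), payoffs (9, 3).
If Player 2 leads: Player 1's best replies are L→B, C→T, R→T; Player 2's induced payoffs 5, 3, 1; outcome (B, L), payoffs (7, 5).
Player 2 gets 5 moving first and 3 moving second, so Player 2 prefers to move first.

first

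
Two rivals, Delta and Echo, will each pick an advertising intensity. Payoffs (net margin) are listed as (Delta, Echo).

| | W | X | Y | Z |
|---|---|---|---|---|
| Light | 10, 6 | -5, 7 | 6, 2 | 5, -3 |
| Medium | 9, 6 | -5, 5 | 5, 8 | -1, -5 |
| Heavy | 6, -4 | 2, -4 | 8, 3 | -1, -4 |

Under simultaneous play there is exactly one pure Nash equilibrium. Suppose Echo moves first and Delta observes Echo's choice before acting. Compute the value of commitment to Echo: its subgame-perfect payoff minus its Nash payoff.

3

Backward induction with Echo moving first.
- W: Delta compares 10, 9, 6 and picks Light; Echo would get 6.
- X: Delta compares -5, -5, 2 and picks Heavy; Echo would get -4.
- Y: Delta compares 6, 5, 8 and picks Heavy; Echo would get 3.
- Z: Delta compares 5, -1, -1 and picks Light; Echo would get -3.
Echo's induced payoffs are 6, -4, 3, -3, so Echo commits to W. Subgame-perfect outcome: (Light, W) with payoffs (10, 6).
Now find the simultaneous Nash equilibrium.
Delta's best replies: W→Light; X→Heavy; Y→Heavy; Z→Light.
Echo's best replies: Light→X; Medium→Y; Heavy→Y.
Only (Heavy, Y) has each player best-responding; Nash payoffs (8, 3).
Echo's commitment gain: 6 − 3 = 3.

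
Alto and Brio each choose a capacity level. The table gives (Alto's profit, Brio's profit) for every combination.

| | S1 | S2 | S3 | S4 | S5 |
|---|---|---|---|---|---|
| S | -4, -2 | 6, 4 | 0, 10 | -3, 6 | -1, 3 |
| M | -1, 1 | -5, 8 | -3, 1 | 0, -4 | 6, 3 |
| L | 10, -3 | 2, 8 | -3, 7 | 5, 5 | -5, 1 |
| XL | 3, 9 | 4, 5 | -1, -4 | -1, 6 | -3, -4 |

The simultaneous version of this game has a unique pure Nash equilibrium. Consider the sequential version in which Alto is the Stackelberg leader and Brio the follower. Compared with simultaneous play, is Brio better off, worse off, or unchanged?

Brio best-responds to each possible Alto move:
- S: Brio compares -2, 4, 10, 6, 3 and picks S3; Alto would get 0.
- M: Brio compares 1, 8, 1, -4, 3 and picks S2; Alto would get -5.
- L: Brio compares -3, 8, 7, 5, 1 and picks S2; Alto would get 2.
- XL: Brio compares 9, 5, -4, 6, -4 and picks S1; Alto would get 3.
Among 0, -5, 2, 3, the best is 3 at XL. Subgame-perfect outcome: (XL, S1) with payoffs (3, 9).
For the simultaneous game, intersect best replies.
Alto's best replies: S1→L; S2→S; S3→S; S4→L; S5→M.
Brio's best replies: S→S3; M→S2; L→S2; XL→S1.
Only (S, S3) has each player best-responding; Nash payoffs (0, 10).
Brio earns 9 sequentially versus 10 at the Nash outcome: worse off.

worse off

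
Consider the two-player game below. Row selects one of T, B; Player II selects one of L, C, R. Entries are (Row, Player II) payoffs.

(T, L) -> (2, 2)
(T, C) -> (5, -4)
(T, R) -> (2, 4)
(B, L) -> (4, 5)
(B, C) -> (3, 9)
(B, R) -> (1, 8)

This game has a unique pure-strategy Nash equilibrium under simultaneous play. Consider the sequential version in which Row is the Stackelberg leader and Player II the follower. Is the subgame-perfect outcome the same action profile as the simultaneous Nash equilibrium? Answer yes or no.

Solve by backward induction (Row leads).
- T: BR = R, leader payoff 2.
- B: BR = C, leader payoff 3.
Among 2, 3, the best is 3 at B. Subgame-perfect outcome: (B, C) with payoffs (3, 9).
Under simultaneous play:
Row's best replies: L→B; C→T; R→T.
Player II's best replies: T→R; B→C.
The unique mutual best reply is (T, R), giving (2, 4).
Sequential outcome (B, C) differs from the Nash profile (T, R).

no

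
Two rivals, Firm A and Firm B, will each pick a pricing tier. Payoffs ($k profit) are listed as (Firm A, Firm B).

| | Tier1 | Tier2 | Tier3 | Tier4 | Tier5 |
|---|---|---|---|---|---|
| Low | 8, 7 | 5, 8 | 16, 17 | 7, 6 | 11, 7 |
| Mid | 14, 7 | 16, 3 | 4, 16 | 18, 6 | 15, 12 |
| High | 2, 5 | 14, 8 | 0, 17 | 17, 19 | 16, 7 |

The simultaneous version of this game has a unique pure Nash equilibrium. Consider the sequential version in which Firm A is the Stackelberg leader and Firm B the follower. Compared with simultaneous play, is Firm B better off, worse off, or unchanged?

Firm B best-responds to each possible Firm A move:
- Low → Firm B plays Tier3 (best of 7, 8, 17, 6, 7); Firm A gets 16.
- Mid → Firm B plays Tier3 (best of 7, 3, 16, 6, 12); Firm A gets 4.
- High → Firm B plays Tier4 (best of 5, 8, 17, 19, 7); Firm A gets 17.
Among 16, 4, 17, the best is 17 at High. Subgame-perfect outcome: (High, Tier4) with payoffs (17, 19).
For the simultaneous game, intersect best replies.
Firm A's best replies: Tier1→Mid; Tier2→Mid; Tier3→Low; Tier4→Mid; Tier5→High.
Firm B's best replies: Low→Tier3; Mid→Tier3; High→Tier4.
Only (Low, Tier3) has each player best-responding; Nash payoffs (16, 17).
Firm B earns 19 sequentially versus 17 at the Nash outcome: better off.

better off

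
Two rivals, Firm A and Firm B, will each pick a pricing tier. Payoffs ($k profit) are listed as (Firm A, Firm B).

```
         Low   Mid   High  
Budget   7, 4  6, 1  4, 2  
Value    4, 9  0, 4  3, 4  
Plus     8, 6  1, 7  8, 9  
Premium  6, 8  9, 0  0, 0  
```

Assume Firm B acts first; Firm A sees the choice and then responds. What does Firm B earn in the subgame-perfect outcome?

Work backward from Firm A's decision.
- Low: BR = Plus, leader payoff 6.
- Mid: BR = Premium, leader payoff 0.
- High: BR = Plus, leader payoff 9.
Firm B's induced payoffs are 6, 0, 9, so Firm B commits to High. Subgame-perfect outcome: (Plus, High) with payoffs (8, 9).

9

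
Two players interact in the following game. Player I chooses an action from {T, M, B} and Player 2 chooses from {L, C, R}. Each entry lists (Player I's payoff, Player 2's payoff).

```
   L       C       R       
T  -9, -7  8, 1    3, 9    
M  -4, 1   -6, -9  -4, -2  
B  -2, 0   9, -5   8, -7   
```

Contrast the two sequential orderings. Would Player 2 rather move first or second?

If Player I leads: Player 2's best replies are T→R, M→L, B→L; Player I's induced payoffs 3, -4, -2; outcome (T, R), payoffs (3, 9).
If Player 2 leads: Player I's best replies are L→B, C→B, R→B; Player 2's induced payoffs 0, -5, -7; outcome (B, L), payoffs (-2, 0).
Player 2 gets 0 moving first and 9 moving second, so Player 2 prefers to move second.

second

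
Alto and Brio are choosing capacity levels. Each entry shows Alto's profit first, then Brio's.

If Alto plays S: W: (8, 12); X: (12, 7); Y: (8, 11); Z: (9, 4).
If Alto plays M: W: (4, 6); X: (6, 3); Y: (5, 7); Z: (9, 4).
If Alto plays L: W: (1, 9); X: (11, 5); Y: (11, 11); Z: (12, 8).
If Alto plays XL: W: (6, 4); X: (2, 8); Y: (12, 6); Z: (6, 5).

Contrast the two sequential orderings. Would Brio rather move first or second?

If Alto leads: Brio's best replies are S→W, M→Y, L→Y, XL→X; Alto's induced payoffs 8, 5, 11, 2; outcome (L, Y), payoffs (11, 11).
If Brio leads: Alto's best replies are W→S, X→S, Y→XL, Z→L; Brio's induced payoffs 12, 7, 6, 8; outcome (S, W), payoffs (8, 12).
Brio gets 12 moving first and 11 moving second, so Brio prefers to move first.

first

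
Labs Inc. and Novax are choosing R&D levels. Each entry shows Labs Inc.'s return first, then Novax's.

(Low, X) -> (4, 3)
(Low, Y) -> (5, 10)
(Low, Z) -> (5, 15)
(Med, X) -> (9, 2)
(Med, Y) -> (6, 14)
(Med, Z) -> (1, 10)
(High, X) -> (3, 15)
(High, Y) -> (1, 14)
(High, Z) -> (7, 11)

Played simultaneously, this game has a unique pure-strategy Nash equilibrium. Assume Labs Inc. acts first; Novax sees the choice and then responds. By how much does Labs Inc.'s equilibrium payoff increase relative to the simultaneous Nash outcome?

0

Backward induction with Labs Inc. moving first.
- Low → Novax plays Z (best of 3, 10, 15); Labs Inc. gets 5.
- Med → Novax plays Y (best of 2, 14, 10); Labs Inc. gets 6.
- High → Novax plays X (best of 15, 14, 11); Labs Inc. gets 3.
Labs Inc.'s induced payoffs are 5, 6, 3, so Labs Inc. commits to Med. Subgame-perfect outcome: (Med, Y) with payoffs (6, 14).
Now find the simultaneous Nash equilibrium.
Labs Inc.'s best replies: X→Med; Y→Med; Z→High.
Novax's best replies: Low→Z; Med→Y; High→X.
Only (Med, Y) has each player best-responding; Nash payoffs (6, 14).
Labs Inc.'s commitment gain: 6 − 6 = 0.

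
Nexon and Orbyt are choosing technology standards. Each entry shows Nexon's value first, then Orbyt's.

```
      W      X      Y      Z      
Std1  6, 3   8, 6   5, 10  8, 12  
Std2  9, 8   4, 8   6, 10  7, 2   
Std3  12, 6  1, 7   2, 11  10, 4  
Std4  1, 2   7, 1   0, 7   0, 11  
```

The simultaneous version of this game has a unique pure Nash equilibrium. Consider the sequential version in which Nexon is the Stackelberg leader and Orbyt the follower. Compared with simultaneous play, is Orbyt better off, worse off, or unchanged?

Orbyt best-responds to each possible Nexon move:
- Std1: BR = Z, leader payoff 8.
- Std2: BR = Y, leader payoff 6.
- Std3: BR = Y, leader payoff 2.
- Std4: BR = Z, leader payoff 0.
Among 8, 6, 2, 0, the best is 8 at Std1. Subgame-perfect outcome: (Std1, Z) with payoffs (8, 12).
Under simultaneous play:
Nexon's best replies: W→Std3; X→Std1; Y→Std2; Z→Std3.
Orbyt's best replies: Std1→Z; Std2→Y; Std3→Y; Std4→Z.
Only (Std2, Y) has each player best-responding; Nash payoffs (6, 10).
Orbyt earns 12 sequentially versus 10 at the Nash outcome: better off.

better off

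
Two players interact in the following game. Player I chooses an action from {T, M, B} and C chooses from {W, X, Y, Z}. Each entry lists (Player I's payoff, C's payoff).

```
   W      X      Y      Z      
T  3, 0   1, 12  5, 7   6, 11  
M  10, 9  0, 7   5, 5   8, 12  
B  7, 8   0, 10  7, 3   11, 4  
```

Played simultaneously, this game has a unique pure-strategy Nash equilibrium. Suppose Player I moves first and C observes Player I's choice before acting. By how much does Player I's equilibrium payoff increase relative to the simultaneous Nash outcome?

7

C best-responds to each possible Player I move:
- T: C compares 0, 12, 7, 11 and picks X; Player I would get 1.
- M: C compares 9, 7, 5, 12 and picks Z; Player I would get 8.
- B: C compares 8, 10, 3, 4 and picks X; Player I would get 0.
Maximizing over 1, 8, 0, Player I chooses M. Subgame-perfect outcome: (M, Z) with payoffs (8, 12).
Now find the simultaneous Nash equilibrium.
Player I's best replies: W→M; X→T; Y→B; Z→B.
C's best replies: T→X; M→Z; B→X.
Only (T, X) has each player best-responding; Nash payoffs (1, 12).
Player I's commitment gain: 8 − 1 = 7.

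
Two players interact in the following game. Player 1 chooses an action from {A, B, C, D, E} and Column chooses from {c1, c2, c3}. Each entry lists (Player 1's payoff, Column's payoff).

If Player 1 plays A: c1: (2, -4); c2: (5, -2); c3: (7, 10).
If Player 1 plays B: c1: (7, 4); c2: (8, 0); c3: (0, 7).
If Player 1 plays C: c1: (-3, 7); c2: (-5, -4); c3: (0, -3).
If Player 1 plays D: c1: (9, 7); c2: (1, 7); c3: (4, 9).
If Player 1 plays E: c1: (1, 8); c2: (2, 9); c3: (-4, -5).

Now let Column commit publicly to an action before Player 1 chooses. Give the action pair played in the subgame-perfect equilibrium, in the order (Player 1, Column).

Work backward from Player 1's decision.
- c1 → Player 1 plays D (best of 2, 7, -3, 9, 1); Column gets 7.
- c2 → Player 1 plays B (best of 5, 8, -5, 1, 2); Column gets 0.
- c3 → Player 1 plays A (best of 7, 0, 0, 4, -4); Column gets 10.
Column's induced payoffs are 7, 0, 10, so Column commits to c3. Subgame-perfect outcome: (A, c3) with payoffs (7, 10).

(A, c3)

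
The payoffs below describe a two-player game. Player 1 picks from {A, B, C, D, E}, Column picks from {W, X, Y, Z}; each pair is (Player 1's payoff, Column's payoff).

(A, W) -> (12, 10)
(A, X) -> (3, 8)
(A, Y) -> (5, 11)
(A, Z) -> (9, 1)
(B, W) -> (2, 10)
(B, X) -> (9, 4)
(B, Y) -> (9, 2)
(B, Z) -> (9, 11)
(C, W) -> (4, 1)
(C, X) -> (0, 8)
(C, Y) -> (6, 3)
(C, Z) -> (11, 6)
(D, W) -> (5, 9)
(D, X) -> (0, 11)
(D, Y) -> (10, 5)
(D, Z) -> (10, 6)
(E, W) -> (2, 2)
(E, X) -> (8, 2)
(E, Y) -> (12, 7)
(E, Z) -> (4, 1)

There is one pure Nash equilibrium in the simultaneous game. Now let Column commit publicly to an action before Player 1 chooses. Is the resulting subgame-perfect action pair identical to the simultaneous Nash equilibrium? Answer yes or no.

no

Solve by backward induction (Column leads).
- W: BR = A, leader payoff 10.
- X: BR = B, leader payoff 4.
- Y: BR = E, leader payoff 7.
- Z: BR = C, leader payoff 6.
Maximizing over 10, 4, 7, 6, Column chooses W. Subgame-perfect outcome: (A, W) with payoffs (12, 10).
For the simultaneous game, intersect best replies.
Player 1's best replies: W→A; X→B; Y→E; Z→C.
Column's best replies: A→Y; B→Z; C→X; D→X; E→Y.
The unique mutual best reply is (E, Y), giving (12, 7).
Sequential outcome (A, W) differs from the Nash profile (E, Y).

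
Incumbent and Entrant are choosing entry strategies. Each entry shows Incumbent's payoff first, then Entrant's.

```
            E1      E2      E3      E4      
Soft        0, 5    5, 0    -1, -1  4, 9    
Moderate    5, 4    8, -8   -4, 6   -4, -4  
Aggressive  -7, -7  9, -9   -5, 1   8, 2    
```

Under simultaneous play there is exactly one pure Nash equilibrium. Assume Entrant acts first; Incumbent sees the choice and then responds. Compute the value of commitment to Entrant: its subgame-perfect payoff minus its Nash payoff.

Backward induction with Entrant moving first.
- E1: BR = Moderate, leader payoff 4.
- E2: BR = Aggressive, leader payoff -9.
- E3: BR = Soft, leader payoff -1.
- E4: BR = Aggressive, leader payoff 2.
Among 4, -9, -1, 2, the best is 4 at E1. Subgame-perfect outcome: (Moderate, E1) with payoffs (5, 4).
For the simultaneous game, intersect best replies.
Incumbent's best replies: E1→Moderate; E2→Aggressive; E3→Soft; E4→Aggressive.
Entrant's best replies: Soft→E4; Moderate→E3; Aggressive→E4.
The unique mutual best reply is (Aggressive, E4), giving (8, 2).
Entrant's commitment gain: 4 − 2 = 2.

2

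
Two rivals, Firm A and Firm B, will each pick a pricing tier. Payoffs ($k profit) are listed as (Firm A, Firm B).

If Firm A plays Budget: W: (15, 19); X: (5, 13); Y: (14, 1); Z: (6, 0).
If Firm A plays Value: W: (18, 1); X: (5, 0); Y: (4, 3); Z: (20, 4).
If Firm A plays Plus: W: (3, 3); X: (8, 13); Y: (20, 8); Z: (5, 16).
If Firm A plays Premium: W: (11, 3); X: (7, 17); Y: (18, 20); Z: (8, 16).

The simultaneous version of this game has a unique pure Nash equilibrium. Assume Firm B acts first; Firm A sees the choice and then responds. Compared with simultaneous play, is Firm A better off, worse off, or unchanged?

Backward induction with Firm B moving first.
- W → Firm A plays Value (best of 15, 18, 3, 11); Firm B gets 1.
- X → Firm A plays Plus (best of 5, 5, 8, 7); Firm B gets 13.
- Y → Firm A plays Plus (best of 14, 4, 20, 18); Firm B gets 8.
- Z → Firm A plays Value (best of 6, 20, 5, 8); Firm B gets 4.
Firm B's induced payoffs are 1, 13, 8, 4, so Firm B commits to X. Subgame-perfect outcome: (Plus, X) with payoffs (8, 13).
For the simultaneous game, intersect best replies.
Firm A's best replies: W→Value; X→Plus; Y→Plus; Z→Value.
Firm B's best replies: Budget→W; Value→Z; Plus→Z; Premium→Y.
The unique mutual best reply is (Value, Z), giving (20, 4).
Firm A earns 8 sequentially versus 20 at the Nash outcome: worse off.

worse off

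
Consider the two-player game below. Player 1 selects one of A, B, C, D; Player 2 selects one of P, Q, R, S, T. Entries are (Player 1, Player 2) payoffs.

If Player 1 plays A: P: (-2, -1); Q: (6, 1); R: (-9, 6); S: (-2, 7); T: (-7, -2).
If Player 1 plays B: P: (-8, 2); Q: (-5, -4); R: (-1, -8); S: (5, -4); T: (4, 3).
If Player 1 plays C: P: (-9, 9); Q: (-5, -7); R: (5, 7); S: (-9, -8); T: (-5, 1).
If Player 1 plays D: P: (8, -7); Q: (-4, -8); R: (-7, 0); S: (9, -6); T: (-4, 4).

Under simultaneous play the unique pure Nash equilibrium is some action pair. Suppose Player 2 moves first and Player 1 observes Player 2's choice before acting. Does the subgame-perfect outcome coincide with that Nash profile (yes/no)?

Player 1 best-responds to each possible Player 2 move:
- P: Player 1 compares -2, -8, -9, 8 and picks D; Player 2 would get -7.
- Q: Player 1 compares 6, -5, -5, -4 and picks A; Player 2 would get 1.
- R: Player 1 compares -9, -1, 5, -7 and picks C; Player 2 would get 7.
- S: Player 1 compares -2, 5, -9, 9 and picks D; Player 2 would get -6.
- T: Player 1 compares -7, 4, -5, -4 and picks B; Player 2 would get 3.
Maximizing over -7, 1, 7, -6, 3, Player 2 chooses R. Subgame-perfect outcome: (C, R) with payoffs (5, 7).
Now find the simultaneous Nash equilibrium.
Player 1's best replies: P→D; Q→A; R→C; S→D; T→B.
Player 2's best replies: A→S; B→T; C→P; D→T.
The unique mutual best reply is (B, T), giving (4, 3).
Sequential outcome (C, R) differs from the Nash profile (B, T).

no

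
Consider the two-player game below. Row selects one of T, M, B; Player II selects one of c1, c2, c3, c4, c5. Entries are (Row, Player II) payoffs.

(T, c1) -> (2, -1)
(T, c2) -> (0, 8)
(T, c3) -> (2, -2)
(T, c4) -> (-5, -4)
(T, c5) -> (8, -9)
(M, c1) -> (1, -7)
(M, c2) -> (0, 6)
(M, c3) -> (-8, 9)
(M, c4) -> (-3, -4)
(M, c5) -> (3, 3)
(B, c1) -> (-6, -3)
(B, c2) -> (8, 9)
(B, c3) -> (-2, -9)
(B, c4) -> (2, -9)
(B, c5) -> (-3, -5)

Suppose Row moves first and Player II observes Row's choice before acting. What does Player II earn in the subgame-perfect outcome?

9

Player II best-responds to each possible Row move:
- T: BR = c2, leader payoff 0.
- M: BR = c3, leader payoff -8.
- B: BR = c2, leader payoff 8.
Among 0, -8, 8, the best is 8 at B. Subgame-perfect outcome: (B, c2) with payoffs (8, 9).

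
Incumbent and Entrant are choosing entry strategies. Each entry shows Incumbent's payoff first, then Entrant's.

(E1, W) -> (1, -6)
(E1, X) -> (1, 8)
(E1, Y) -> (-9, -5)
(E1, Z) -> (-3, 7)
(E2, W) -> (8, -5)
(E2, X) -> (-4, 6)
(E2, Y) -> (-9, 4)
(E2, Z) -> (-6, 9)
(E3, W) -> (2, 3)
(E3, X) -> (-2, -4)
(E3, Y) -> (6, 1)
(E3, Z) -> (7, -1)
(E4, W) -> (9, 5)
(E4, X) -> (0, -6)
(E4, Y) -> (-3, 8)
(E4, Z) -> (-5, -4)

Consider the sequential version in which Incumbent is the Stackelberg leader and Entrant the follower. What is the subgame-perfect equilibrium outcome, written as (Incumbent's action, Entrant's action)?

Solve by backward induction (Incumbent leads).
- E1: BR = X, leader payoff 1.
- E2: BR = Z, leader payoff -6.
- E3: BR = W, leader payoff 2.
- E4: BR = Y, leader payoff -3.
Maximizing over 1, -6, 2, -3, Incumbent chooses E3. Subgame-perfect outcome: (E3, W) with payoffs (2, 3).

(E3, W)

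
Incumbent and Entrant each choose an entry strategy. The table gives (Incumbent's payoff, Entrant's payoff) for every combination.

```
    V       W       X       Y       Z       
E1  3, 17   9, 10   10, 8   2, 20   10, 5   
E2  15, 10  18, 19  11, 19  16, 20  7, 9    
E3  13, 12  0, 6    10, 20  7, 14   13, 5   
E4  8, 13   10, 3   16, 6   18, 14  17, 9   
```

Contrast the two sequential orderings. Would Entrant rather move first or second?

first

If Incumbent leads: Entrant's best replies are E1→Y, E2→Y, E3→X, E4→Y; Incumbent's induced payoffs 2, 16, 10, 18; outcome (E4, Y), payoffs (18, 14).
If Entrant leads: Incumbent's best replies are V→E2, W→E2, X→E4, Y→E4, Z→E4; Entrant's induced payoffs 10, 19, 6, 14, 9; outcome (E2, W), payoffs (18, 19).
Entrant gets 19 moving first and 14 moving second, so Entrant prefers to move first.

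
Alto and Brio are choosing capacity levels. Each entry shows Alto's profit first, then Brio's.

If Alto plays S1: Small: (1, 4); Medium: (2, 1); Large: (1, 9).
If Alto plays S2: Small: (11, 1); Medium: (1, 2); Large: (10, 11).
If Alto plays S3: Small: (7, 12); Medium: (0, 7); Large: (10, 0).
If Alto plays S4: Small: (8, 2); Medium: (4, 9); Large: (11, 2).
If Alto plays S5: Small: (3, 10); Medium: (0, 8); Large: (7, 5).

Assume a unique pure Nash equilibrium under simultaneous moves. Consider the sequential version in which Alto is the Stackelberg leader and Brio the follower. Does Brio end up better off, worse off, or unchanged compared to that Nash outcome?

better off

Backward induction with Alto moving first.
- S1: Brio compares 4, 1, 9 and picks Large; Alto would get 1.
- S2: Brio compares 1, 2, 11 and picks Large; Alto would get 10.
- S3: Brio compares 12, 7, 0 and picks Small; Alto would get 7.
- S4: Brio compares 2, 9, 2 and picks Medium; Alto would get 4.
- S5: Brio compares 10, 8, 5 and picks Small; Alto would get 3.
Maximizing over 1, 10, 7, 4, 3, Alto chooses S2. Subgame-perfect outcome: (S2, Large) with payoffs (10, 11).
Under simultaneous play:
Alto's best replies: Small→S2; Medium→S4; Large→S4.
Brio's best replies: S1→Large; S2→Large; S3→Small; S4→Medium; S5→Small.
The unique mutual best reply is (S4, Medium), giving (4, 9).
Brio earns 11 sequentially versus 9 at the Nash outcome: better off.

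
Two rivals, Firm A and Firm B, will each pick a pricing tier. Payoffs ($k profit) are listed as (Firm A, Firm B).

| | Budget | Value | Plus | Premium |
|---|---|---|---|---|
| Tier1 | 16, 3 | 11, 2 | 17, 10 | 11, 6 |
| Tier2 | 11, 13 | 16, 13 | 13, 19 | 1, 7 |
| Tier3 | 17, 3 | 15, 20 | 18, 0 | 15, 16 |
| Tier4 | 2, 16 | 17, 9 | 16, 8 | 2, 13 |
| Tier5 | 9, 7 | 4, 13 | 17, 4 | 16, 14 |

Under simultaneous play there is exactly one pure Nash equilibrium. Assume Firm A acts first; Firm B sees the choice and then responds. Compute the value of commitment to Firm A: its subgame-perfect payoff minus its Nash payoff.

1

Firm B best-responds to each possible Firm A move:
- Tier1: BR = Plus, leader payoff 17.
- Tier2: BR = Plus, leader payoff 13.
- Tier3: BR = Value, leader payoff 15.
- Tier4: BR = Budget, leader payoff 2.
- Tier5: BR = Premium, leader payoff 16.
Among 17, 13, 15, 2, 16, the best is 17 at Tier1. Subgame-perfect outcome: (Tier1, Plus) with payoffs (17, 10).
Under simultaneous play:
Firm A's best replies: Budget→Tier3; Value→Tier4; Plus→Tier3; Premium→Tier5.
Firm B's best replies: Tier1→Plus; Tier2→Plus; Tier3→Value; Tier4→Budget; Tier5→Premium.
Only (Tier5, Premium) has each player best-responding; Nash payoffs (16, 14).
Firm A's commitment gain: 17 − 16 = 1.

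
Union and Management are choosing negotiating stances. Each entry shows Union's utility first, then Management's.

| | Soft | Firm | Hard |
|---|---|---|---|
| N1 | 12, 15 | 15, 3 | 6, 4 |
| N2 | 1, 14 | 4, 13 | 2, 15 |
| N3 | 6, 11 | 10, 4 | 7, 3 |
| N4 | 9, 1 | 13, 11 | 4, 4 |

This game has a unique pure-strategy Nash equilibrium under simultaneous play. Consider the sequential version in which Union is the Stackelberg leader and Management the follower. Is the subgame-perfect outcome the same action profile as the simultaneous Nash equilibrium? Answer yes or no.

Solve by backward induction (Union leads).
- N1: BR = Soft, leader payoff 12.
- N2: BR = Hard, leader payoff 2.
- N3: BR = Soft, leader payoff 6.
- N4: BR = Firm, leader payoff 13.
Union's induced payoffs are 12, 2, 6, 13, so Union commits to N4. Subgame-perfect outcome: (N4, Firm) with payoffs (13, 11).
For the simultaneous game, intersect best replies.
Union's best replies: Soft→N1; Firm→N1; Hard→N3.
Management's best replies: N1→Soft; N2→Hard; N3→Soft; N4→Firm.
The unique mutual best reply is (N1, Soft), giving (12, 15).
Sequential outcome (N4, Firm) differs from the Nash profile (N1, Soft).

no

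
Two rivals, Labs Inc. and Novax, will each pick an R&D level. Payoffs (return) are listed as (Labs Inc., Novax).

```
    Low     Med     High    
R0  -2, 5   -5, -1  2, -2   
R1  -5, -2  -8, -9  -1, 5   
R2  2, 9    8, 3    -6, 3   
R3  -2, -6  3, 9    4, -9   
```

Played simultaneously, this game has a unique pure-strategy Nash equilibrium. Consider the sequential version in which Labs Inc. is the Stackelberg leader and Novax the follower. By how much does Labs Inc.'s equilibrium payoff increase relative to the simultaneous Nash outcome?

Backward induction with Labs Inc. moving first.
- R0 → Novax plays Low (best of 5, -1, -2); Labs Inc. gets -2.
- R1 → Novax plays High (best of -2, -9, 5); Labs Inc. gets -1.
- R2 → Novax plays Low (best of 9, 3, 3); Labs Inc. gets 2.
- R3 → Novax plays Med (best of -6, 9, -9); Labs Inc. gets 3.
Labs Inc.'s induced payoffs are -2, -1, 2, 3, so Labs Inc. commits to R3. Subgame-perfect outcome: (R3, Med) with payoffs (3, 9).
Under simultaneous play:
Labs Inc.'s best replies: Low→R2; Med→R2; High→R3.
Novax's best replies: R0→Low; R1→High; R2→Low; R3→Med.
Only (R2, Low) has each player best-responding; Nash payoffs (2, 9).
Labs Inc.'s commitment gain: 3 − 2 = 1.

1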